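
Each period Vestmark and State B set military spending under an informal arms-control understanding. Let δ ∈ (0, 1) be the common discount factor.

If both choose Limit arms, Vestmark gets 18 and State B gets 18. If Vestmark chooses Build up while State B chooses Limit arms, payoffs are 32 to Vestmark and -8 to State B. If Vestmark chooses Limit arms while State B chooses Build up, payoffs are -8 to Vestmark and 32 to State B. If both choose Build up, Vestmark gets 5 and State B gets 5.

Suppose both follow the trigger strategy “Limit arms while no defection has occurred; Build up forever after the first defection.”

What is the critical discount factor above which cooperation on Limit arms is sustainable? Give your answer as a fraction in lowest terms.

14/27

One-period gain from deviating is 32 − 18 = 14. The loss is 18 − 5 = 13 in every subsequent period, with present value 13·δ/(1−δ).
Deviation is unprofitable when 13·δ/(1−δ) ≥ 14, i.e. δ/(1−δ) ≥ 14/13.
Equivalently δ ≥ 14/(14+13) = 14/27.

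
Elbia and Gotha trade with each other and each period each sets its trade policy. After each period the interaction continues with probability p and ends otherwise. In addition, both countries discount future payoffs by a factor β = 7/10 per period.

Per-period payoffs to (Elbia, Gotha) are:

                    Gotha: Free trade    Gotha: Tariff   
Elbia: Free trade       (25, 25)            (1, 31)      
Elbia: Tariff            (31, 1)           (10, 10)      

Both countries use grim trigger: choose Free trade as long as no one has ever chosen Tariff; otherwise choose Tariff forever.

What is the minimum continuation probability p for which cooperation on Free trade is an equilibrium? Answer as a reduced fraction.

With continuation probability p and discount β, the effective per-period discount factor is βp.
Grim-trigger IC: βp ≥ (31−25)/(31−10) = 2/7.
So p ≥ (2/7)/(7/10) = 20/49.

20/49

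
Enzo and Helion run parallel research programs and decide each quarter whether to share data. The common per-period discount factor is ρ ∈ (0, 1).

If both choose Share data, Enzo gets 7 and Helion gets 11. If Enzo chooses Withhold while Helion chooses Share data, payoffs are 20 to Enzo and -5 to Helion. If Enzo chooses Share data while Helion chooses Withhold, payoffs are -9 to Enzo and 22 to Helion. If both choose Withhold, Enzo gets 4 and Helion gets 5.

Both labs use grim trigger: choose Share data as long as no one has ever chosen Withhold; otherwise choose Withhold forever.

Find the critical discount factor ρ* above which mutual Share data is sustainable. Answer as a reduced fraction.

13/16

For Enzo: deviation gain 20−7 = 13, per-period punishment loss 7−4 = 3. IC gives ρ ≥ 13/16.
For Helion: gain 11, loss 6 per period, so ρ ≥ 11/17.
The tighter constraint is Enzo's, so cooperation needs ρ ≥ 13/16.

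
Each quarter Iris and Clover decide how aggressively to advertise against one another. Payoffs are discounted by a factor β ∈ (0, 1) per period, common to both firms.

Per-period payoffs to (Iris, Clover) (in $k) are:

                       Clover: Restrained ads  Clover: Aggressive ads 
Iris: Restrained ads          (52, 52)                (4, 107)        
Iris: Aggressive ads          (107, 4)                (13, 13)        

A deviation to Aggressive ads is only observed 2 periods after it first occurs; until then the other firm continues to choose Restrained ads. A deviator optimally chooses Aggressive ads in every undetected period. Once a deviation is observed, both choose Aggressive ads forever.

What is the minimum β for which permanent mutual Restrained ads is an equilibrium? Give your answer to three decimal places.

0.765

The best deviation is to choose Aggressive ads for all 2 undetected periods, earning 107 each, then 13 forever once detected.
Deviation value: 107(1−β^2)/(1−β) + 13β^2/(1−β); cooperation value: 52/(1−β).
IC: 52 ≥ 107(1−β^2) + 13β^2 = 107 − 94β^2.
So β^2 ≥ 55/94, giving β ≥ (55/94)^(1/2) ≈ 0.765.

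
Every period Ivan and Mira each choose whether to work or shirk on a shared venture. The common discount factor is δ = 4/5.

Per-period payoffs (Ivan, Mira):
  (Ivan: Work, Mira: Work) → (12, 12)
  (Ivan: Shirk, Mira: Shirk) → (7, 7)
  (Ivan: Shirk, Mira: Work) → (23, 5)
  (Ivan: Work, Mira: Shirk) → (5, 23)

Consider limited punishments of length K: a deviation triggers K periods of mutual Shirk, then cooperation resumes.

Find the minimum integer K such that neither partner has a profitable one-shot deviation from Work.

Need Σ_{k=1}^{K} δ^k ≥ (23−12)/(12−7) = 2.2000 at δ = 4/5.
At K = 3 the sum is 1.9520 < 2.2000; at K = 4 it is 2.3616 ≥ 2.2000.
So the minimum punishment length is K = 4.

4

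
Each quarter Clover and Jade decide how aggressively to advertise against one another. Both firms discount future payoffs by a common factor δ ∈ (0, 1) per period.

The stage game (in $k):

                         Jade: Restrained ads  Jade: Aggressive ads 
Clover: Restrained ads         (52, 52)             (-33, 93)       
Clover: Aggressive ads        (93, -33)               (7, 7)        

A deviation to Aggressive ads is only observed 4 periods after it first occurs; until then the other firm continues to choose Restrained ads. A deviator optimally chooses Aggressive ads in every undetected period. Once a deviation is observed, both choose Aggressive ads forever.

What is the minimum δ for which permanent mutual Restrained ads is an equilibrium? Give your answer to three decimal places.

The best deviation is to choose Aggressive ads for all 4 undetected periods, earning 93 each, then 7 forever once detected.
Deviation value: 93(1−δ^4)/(1−δ) + 7δ^4/(1−δ); cooperation value: 52/(1−δ).
IC: 52 ≥ 93(1−δ^4) + 7δ^4 = 93 − 86δ^4.
So δ^4 ≥ 41/86, giving δ ≥ (41/86)^(1/4) ≈ 0.831.

0.831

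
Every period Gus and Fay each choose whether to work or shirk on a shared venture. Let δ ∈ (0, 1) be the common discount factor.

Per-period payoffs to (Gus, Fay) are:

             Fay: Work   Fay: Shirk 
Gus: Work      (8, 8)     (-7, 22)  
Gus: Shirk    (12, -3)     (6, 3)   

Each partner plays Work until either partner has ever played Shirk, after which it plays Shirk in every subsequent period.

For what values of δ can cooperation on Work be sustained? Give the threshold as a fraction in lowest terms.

14/19

Gus: cooperation gives 8 each period; deviation gives 12 once then 6 forever.
  8/(1−δ) ≥ 12 + 6δ/(1−δ) ⇒ δ ≥ 4/6 = 2/3.
Fay: cooperation gives 8 each period; deviation gives 22 once then 3 forever.
  δ ≥ 14/19.
Both must hold, so the binding constraint is Fay's: δ ≥ 14/19.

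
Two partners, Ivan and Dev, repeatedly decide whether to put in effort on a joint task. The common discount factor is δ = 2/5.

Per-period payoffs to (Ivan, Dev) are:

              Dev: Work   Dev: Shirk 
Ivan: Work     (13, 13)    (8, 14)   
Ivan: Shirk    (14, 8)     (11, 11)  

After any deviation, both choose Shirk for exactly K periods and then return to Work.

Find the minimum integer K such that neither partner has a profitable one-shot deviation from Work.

Need Σ_{k=1}^{K} δ^k ≥ (14−13)/(13−11) = 0.5000 at δ = 2/5.
At K = 1 the sum is 0.4000 < 0.5000; at K = 2 it is 0.5600 ≥ 0.5000.
So the minimum punishment length is K = 2.

2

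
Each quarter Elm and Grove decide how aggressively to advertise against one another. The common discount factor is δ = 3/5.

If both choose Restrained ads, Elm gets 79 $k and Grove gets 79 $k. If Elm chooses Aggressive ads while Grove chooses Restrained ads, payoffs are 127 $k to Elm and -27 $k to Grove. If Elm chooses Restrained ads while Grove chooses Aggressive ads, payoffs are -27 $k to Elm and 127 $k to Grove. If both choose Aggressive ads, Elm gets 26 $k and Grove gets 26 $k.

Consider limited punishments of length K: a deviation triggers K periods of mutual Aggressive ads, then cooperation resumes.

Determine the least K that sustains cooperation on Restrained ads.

No profitable deviation requires (79−26)(δ+…+δ^K) ≥ 127−79, i.e. δ+…+δ^K ≥ 48/53 ≈ 0.9057.
With δ = 3/5, the partial sums are K=1: 0.6000, K=2: 0.9600.
K = 2 is the first length at which the sum reaches 0.9057.

2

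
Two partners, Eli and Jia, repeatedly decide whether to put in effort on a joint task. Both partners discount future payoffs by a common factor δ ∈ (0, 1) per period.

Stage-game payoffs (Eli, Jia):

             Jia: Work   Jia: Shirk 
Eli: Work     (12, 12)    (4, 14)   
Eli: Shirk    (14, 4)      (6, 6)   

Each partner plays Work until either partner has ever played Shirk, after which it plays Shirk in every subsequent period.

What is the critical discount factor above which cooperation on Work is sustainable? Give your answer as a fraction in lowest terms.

1/4

Cooperation forever yields 12 each period: 12/(1−δ).
Deviating yields 14 once, then 6 forever: 14 + 6δ/(1−δ).
No profitable deviation requires 12/(1−δ) ≥ 14 + 6δ/(1−δ).
Multiplying by (1−δ): 12 ≥ 14(1−δ) + 6δ = 14 − 8δ.
So 8δ ≥ 2, i.e. δ ≥ 2/8 = 1/4.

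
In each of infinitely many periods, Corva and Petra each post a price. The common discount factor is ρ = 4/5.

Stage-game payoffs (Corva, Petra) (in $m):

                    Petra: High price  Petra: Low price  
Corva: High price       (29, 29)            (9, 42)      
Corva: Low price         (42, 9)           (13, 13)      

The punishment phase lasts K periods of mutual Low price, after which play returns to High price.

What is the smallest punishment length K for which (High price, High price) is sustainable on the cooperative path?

2

IC: ρ(1−ρ^K)/(1−ρ) ≥ (42−29)/(29−13) = 13/16.
With ρ = 4/5: need 1 − ρ^K ≥ 13/16·(1−4/5)/(4/5), i.e. ρ^K ≤ 0.7969.
Since (4/5)^1 = 0.8000 and (4/5)^2 = 0.6400, the smallest such K is 2.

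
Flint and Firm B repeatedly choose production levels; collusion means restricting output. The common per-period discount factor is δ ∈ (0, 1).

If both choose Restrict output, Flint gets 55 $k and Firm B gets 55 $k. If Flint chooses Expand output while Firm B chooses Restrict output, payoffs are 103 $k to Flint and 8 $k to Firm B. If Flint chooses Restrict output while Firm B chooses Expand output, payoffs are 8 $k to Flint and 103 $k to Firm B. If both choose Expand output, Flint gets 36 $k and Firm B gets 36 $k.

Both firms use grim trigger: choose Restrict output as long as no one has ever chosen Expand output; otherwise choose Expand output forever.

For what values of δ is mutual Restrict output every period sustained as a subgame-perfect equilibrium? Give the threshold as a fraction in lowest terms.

48/67

Cooperation forever yields 55 each period: 55/(1−δ).
Deviating yields 103 once, then 36 forever: 103 + 36δ/(1−δ).
No profitable deviation requires 55/(1−δ) ≥ 103 + 36δ/(1−δ).
Multiplying by (1−δ): 55 ≥ 103(1−δ) + 36δ = 103 − 67δ.
So 67δ ≥ 48, i.e. δ ≥ 48/67.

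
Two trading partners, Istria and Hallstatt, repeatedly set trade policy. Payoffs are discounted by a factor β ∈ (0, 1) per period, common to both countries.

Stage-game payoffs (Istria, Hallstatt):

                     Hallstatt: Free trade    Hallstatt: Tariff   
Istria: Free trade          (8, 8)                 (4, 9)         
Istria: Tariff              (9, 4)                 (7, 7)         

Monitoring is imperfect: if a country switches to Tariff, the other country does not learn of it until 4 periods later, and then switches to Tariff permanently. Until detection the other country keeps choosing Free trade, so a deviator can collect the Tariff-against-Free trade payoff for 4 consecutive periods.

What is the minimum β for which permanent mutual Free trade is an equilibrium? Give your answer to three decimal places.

0.841

A deviator earns 9 for 4 periods, then 7 forever; cooperating earns 8 forever. Multiplying the IC by (1−β):
8 ≥ 9(1−β^4) + 7β^4, so 2·β^4 ≥ 1 and β^4 ≥ 1/2.
β ≥ (1/2)^(1/4) ≈ 0.841.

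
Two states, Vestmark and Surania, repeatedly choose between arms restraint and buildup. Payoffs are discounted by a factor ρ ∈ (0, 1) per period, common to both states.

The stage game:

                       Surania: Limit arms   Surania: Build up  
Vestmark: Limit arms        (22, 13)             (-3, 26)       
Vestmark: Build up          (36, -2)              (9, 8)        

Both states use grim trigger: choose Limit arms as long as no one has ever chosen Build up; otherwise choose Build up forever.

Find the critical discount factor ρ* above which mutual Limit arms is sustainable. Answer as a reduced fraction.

For Vestmark: deviation gain 36−22 = 14, per-period punishment loss 22−9 = 13. IC gives ρ ≥ 14/27.
For Surania: gain 13, loss 5 per period, so ρ ≥ 13/18.
The tighter constraint is Surania's, so cooperation needs ρ ≥ 13/18.

13/18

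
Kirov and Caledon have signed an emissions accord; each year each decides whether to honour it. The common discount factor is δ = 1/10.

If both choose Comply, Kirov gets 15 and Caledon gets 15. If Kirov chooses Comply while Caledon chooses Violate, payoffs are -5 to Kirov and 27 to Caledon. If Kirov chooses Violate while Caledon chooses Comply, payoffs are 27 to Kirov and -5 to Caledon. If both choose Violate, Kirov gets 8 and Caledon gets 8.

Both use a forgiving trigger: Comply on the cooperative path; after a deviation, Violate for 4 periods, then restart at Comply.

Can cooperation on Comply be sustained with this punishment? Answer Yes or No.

IC: δ+…+δ^4 ≥ (27−15)/(15−8) = 12/7.
At δ = 1/10: partial sum = 0.1111 < 1.7143. Cooperation not sustainable.

No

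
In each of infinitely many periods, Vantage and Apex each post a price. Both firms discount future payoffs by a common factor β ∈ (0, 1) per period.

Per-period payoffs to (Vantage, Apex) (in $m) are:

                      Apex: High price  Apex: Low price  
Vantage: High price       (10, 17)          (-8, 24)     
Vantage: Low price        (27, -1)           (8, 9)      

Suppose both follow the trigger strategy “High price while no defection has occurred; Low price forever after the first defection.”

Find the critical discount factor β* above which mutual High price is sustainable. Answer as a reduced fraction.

For Vantage: deviation gain 27−10 = 17, per-period punishment loss 10−8 = 2. IC gives β ≥ 17/19.
For Apex: gain 7, loss 8 per period, so β ≥ 7/15.
The tighter constraint is Vantage's, so cooperation needs β ≥ 17/19.

17/19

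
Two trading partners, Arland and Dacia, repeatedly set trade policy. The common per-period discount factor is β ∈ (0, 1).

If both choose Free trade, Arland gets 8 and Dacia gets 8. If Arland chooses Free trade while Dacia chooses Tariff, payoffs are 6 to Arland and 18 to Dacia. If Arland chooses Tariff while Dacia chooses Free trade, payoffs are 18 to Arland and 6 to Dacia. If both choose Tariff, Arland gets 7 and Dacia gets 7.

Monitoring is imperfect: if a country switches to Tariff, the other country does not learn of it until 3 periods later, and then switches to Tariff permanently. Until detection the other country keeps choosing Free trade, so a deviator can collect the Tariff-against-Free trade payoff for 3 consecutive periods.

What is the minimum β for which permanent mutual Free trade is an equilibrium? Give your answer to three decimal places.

A deviator earns 18 for 3 periods, then 7 forever; cooperating earns 8 forever. Multiplying the IC by (1−β):
8 ≥ 18(1−β^3) + 7β^3, so 11·β^3 ≥ 10 and β^3 ≥ 10/11.
β ≥ (10/11)^(1/3) ≈ 0.969.

0.969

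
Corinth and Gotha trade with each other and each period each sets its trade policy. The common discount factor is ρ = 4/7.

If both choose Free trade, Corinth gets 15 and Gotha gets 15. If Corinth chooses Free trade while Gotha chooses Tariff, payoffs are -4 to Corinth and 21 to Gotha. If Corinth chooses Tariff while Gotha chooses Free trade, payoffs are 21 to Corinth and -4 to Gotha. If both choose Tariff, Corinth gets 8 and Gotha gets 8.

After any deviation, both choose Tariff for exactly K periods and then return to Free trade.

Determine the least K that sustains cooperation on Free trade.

Need Σ_{k=1}^{K} ρ^k ≥ (21−15)/(15−8) = 0.8571 at ρ = 4/7.
At K = 1 the sum is 0.5714 < 0.8571; at K = 2 it is 0.8980 ≥ 0.8571.
So the minimum punishment length is K = 2.

2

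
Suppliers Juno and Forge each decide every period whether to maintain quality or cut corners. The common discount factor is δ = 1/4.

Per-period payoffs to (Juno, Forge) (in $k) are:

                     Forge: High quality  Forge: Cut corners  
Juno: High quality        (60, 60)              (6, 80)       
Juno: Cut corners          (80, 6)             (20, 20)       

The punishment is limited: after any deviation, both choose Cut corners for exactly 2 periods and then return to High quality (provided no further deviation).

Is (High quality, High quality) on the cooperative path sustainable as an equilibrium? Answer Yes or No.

No

IC: δ+…+δ^2 ≥ (80−60)/(60−20) = 1/2.
At δ = 1/4: partial sum = 0.3125 < 0.5000. Cooperation not sustainable.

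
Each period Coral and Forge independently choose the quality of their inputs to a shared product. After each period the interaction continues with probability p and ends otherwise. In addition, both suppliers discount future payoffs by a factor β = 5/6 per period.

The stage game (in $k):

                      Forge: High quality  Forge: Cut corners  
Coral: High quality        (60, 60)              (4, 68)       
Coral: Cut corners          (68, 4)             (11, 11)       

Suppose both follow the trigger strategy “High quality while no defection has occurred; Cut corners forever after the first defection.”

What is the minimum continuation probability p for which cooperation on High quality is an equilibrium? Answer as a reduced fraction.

16/95

Expected continuation weight on next period's payoff is β·p = 5/6·p, which plays the role of the discount factor.
Cooperation requires 5/6·p ≥ (68−60)/(68−11) = 8/57, hence p ≥ 16/95.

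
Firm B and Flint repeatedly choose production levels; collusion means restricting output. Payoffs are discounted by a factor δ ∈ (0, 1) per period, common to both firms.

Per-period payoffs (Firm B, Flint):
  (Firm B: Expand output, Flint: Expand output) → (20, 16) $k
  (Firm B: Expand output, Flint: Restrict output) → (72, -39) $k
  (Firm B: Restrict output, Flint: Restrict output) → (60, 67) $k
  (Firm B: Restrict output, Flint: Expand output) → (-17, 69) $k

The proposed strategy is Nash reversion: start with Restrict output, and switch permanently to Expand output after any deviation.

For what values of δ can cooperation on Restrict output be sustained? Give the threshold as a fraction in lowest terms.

Firm B: cooperation gives 60 each period; deviation gives 72 once then 20 forever.
  60/(1−δ) ≥ 72 + 20δ/(1−δ) ⇒ δ ≥ 12/52 = 3/13.
Flint: cooperation gives 67 each period; deviation gives 69 once then 16 forever.
  δ ≥ 2/53.
Both must hold, so the binding constraint is Firm B's: δ ≥ 3/13.

3/13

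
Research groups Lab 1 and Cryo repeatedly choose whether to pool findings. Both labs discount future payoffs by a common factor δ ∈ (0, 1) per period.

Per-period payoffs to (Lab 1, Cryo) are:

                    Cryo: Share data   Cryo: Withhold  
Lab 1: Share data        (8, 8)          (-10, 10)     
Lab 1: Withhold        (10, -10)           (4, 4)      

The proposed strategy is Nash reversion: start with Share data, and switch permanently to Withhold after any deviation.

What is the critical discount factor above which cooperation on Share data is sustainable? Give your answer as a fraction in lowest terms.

1/3

8/(1−δ) ≥ 10 + 4δ/(1−δ)
8 ≥ 10 − 6δ
δ ≥ 2/6 = 1/3.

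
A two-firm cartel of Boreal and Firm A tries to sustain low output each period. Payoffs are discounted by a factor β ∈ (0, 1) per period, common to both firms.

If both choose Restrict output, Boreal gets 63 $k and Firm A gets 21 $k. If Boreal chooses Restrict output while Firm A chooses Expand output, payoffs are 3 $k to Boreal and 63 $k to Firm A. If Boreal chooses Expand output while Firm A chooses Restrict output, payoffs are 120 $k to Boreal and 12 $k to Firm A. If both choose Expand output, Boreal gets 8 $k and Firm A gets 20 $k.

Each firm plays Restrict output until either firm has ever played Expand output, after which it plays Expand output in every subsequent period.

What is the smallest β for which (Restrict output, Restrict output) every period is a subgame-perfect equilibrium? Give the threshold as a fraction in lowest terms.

42/43

Boreal's threshold: (120−63)/(120−8) = 57/112.
Firm A's threshold: (63−21)/(63−20) = 42/43.
57/112 < 42/43, so Firm A binds and β* = 42/43.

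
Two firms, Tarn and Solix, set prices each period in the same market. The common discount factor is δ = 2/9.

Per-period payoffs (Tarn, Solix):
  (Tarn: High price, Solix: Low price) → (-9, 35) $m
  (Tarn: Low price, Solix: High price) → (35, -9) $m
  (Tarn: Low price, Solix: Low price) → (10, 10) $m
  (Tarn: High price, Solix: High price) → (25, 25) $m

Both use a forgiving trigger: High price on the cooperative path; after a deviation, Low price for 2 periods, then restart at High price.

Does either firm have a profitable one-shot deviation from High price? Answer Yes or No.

Yes

Comparing payoff streams over the 3 periods until play realigns: cooperate → 25(1+δ+…+δ^2); deviate → 35 + 10(δ+…+δ^2).
Cooperation is sustained iff (25−10)(δ+…+δ^2) ≥ 35−25.
δ+…+δ^2 = 2/9·(1−(2/9)^2)/(1−2/9) = 0.2716, and (35−25)/(25−10) = 0.6667.
0.2716 < 0.6667, so cooperation is not sustainable.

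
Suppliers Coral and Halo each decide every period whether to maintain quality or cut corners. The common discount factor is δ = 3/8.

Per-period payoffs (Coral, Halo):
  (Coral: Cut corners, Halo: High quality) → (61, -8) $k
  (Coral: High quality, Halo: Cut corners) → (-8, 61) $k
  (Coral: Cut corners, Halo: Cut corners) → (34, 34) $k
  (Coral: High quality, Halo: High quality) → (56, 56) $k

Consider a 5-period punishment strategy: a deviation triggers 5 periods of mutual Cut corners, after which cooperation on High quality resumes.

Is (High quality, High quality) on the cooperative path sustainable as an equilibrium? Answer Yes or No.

Yes

IC: δ+…+δ^5 ≥ (61−56)/(56−34) = 5/22.
At δ = 3/8: partial sum = 0.5956 ≥ 0.2273. Cooperation sustainable.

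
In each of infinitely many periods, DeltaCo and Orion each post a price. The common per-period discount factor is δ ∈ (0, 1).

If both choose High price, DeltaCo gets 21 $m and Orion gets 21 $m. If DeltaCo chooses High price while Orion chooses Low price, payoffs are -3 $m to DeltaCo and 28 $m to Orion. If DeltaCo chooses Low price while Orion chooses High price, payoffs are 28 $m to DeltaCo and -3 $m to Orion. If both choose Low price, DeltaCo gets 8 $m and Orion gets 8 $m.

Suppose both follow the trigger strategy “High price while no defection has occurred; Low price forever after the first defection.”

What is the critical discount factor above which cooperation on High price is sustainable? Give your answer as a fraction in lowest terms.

7/20

21/(1−δ) ≥ 28 + 8δ/(1−δ)
21 ≥ 28 − 20δ
δ ≥ 7/20.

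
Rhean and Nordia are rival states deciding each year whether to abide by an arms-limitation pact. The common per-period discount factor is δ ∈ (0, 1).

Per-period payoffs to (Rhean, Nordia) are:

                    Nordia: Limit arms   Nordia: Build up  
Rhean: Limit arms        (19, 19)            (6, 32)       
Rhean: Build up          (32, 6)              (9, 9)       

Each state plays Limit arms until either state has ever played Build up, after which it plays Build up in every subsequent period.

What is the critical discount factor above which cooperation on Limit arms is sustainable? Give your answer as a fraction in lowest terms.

Cooperation forever yields 19 each period: 19/(1−δ).
Deviating yields 32 once, then 9 forever: 32 + 9δ/(1−δ).
No profitable deviation requires 19/(1−δ) ≥ 32 + 9δ/(1−δ).
Multiplying by (1−δ): 19 ≥ 32(1−δ) + 9δ = 32 − 23δ.
So 23δ ≥ 13, i.e. δ ≥ 13/23.

13/23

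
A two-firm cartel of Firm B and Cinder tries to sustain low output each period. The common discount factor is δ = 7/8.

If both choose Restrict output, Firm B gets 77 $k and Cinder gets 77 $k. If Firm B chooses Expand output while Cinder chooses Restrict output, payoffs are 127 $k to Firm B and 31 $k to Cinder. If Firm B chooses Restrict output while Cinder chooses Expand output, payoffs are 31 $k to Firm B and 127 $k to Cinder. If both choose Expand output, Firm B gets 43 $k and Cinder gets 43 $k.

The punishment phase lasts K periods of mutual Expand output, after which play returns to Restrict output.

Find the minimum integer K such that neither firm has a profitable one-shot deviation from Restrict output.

Need Σ_{k=1}^{K} δ^k ≥ (127−77)/(77−43) = 1.4706 at δ = 7/8.
At K = 1 the sum is 0.8750 < 1.4706; at K = 2 it is 1.6406 ≥ 1.4706.
So the minimum punishment length is K = 2.

2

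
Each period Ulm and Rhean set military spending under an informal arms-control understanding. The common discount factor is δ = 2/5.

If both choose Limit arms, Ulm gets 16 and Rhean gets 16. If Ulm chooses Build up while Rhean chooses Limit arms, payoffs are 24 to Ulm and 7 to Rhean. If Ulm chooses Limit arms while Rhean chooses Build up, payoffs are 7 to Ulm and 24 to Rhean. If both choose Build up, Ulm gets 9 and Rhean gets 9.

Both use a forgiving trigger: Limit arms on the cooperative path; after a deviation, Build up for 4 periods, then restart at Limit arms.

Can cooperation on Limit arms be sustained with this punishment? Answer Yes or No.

Comparing payoff streams over the 5 periods until play realigns: cooperate → 16(1+δ+…+δ^4); deviate → 24 + 9(δ+…+δ^4).
Cooperation is sustained iff (16−9)(δ+…+δ^4) ≥ 24−16.
δ+…+δ^4 = 2/5·(1−(2/5)^4)/(1−2/5) = 0.6496, and (24−16)/(16−9) = 1.1429.
0.6496 < 1.1429, so cooperation is not sustainable.

No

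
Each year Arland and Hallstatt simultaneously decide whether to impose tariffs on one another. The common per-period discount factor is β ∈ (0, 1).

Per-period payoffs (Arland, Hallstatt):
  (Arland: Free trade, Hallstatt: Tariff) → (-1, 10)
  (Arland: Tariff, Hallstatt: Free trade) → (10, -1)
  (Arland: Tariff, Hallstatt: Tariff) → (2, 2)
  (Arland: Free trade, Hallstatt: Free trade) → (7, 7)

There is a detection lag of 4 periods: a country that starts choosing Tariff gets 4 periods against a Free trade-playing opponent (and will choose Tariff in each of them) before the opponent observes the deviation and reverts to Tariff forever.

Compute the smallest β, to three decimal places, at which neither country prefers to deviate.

0.783

The best deviation is to choose Tariff for all 4 undetected periods, earning 10 each, then 2 forever once detected.
Deviation value: 10(1−β^4)/(1−β) + 2β^4/(1−β); cooperation value: 7/(1−β).
IC: 7 ≥ 10(1−β^4) + 2β^4 = 10 − 8β^4.
So β^4 ≥ 3/8, giving β ≥ (3/8)^(1/4) ≈ 0.783.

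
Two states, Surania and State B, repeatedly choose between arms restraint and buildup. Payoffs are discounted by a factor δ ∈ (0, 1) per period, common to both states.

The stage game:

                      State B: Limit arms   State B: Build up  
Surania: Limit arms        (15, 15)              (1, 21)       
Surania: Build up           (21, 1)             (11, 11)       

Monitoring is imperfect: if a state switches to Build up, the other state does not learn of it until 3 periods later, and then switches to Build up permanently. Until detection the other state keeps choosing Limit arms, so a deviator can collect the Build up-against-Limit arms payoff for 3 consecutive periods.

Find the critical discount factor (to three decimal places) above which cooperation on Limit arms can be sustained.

A deviator earns 21 for 3 periods, then 11 forever; cooperating earns 15 forever. Multiplying the IC by (1−δ):
15 ≥ 21(1−δ^3) + 11δ^3, so 10·δ^3 ≥ 6 and δ^3 ≥ 3/5.
δ ≥ (3/5)^(1/3) ≈ 0.843.

0.843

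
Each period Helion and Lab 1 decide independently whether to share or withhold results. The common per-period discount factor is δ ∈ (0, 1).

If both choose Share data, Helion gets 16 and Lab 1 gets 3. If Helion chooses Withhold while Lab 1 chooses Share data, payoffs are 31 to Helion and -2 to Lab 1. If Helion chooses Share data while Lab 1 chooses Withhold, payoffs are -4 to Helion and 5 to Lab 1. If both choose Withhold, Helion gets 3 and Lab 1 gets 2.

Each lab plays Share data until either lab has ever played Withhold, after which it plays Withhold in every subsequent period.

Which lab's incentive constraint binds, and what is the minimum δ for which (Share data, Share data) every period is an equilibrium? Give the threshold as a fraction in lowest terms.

Lab 1; δ ≥ 2/3

For Helion: deviation gain 31−16 = 15, per-period punishment loss 16−3 = 13. IC gives δ ≥ 15/28.
For Lab 1: gain 2, loss 1 per period, so δ ≥ 2/3.
The tighter constraint is Lab 1's, so cooperation needs δ ≥ 2/3.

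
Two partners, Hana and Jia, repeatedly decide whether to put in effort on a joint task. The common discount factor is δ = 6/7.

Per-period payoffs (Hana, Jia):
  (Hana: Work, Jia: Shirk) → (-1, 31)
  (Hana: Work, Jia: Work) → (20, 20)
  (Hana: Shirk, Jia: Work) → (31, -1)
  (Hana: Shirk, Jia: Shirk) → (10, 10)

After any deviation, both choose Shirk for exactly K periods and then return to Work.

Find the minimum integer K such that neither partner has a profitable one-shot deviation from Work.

Need Σ_{k=1}^{K} δ^k ≥ (31−20)/(20−10) = 1.1000 at δ = 6/7.
At K = 1 the sum is 0.8571 < 1.1000; at K = 2 it is 1.5918 ≥ 1.1000.
So the minimum punishment length is K = 2.

2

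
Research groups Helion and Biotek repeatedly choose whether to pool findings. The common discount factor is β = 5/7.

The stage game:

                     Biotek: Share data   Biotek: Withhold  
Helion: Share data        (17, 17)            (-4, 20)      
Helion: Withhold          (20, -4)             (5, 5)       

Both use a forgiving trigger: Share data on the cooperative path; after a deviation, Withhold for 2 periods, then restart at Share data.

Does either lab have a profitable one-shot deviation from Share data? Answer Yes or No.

No

Comparing payoff streams over the 3 periods until play realigns: cooperate → 17(1+β+…+β^2); deviate → 20 + 5(β+…+β^2).
Cooperation is sustained iff (17−5)(β+…+β^2) ≥ 20−17.
β+…+β^2 = 5/7·(1−(5/7)^2)/(1−5/7) = 1.2245, and (20−17)/(17−5) = 0.2500.
1.2245 ≥ 0.2500, so cooperation is sustainable.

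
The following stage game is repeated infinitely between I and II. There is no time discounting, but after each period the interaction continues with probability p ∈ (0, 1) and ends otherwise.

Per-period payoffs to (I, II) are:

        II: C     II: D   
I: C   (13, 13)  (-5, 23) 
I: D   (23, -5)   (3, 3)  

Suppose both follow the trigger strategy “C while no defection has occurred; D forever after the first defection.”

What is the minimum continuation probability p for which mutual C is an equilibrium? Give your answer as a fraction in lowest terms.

1/2

With no time discounting, the continuation probability p plays the role of the discount factor.
Grim-trigger IC: 13/(1−p) ≥ 23 + 3p/(1−p) ⇒ p ≥ (23−13)/(23−3) = 1/2.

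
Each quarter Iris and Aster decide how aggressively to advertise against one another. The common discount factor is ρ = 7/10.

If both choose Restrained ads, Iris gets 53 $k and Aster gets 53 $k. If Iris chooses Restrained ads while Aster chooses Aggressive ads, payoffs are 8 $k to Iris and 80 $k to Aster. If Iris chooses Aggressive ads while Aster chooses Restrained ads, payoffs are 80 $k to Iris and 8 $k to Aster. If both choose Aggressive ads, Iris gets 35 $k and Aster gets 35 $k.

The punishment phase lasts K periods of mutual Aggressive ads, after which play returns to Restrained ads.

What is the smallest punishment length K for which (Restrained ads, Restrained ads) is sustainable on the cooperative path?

IC: ρ(1−ρ^K)/(1−ρ) ≥ (80−53)/(53−35) = 3/2.
With ρ = 7/10: need 1 − ρ^K ≥ 3/2·(1−7/10)/(7/10), i.e. ρ^K ≤ 0.3571.
Since (7/10)^2 = 0.4900 and (7/10)^3 = 0.3430, the smallest such K is 3.

3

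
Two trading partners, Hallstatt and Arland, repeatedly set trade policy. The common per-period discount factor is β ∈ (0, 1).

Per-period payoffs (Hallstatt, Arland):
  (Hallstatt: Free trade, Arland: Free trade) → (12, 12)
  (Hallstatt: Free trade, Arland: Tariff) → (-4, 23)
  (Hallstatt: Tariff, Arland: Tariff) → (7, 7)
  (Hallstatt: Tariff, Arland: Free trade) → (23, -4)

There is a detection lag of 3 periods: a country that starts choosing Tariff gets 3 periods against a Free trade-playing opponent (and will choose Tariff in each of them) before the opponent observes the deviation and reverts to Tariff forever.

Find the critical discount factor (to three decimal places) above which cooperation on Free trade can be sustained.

0.883

A deviator earns 23 for 3 periods, then 7 forever; cooperating earns 12 forever. Multiplying the IC by (1−β):
12 ≥ 23(1−β^3) + 7β^3, so 16·β^3 ≥ 11 and β^3 ≥ 11/16.
β ≥ (11/16)^(1/3) ≈ 0.883.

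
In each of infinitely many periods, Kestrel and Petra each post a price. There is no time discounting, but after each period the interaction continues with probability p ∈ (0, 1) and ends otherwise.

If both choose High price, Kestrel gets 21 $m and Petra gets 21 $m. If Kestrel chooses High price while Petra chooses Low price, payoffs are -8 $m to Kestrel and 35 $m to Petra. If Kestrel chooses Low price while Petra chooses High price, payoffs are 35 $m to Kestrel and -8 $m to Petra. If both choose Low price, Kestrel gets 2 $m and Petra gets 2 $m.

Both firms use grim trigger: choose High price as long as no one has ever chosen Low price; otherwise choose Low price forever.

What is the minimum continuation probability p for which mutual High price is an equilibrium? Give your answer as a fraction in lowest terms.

14/33

Expected cooperation value is 21 + p·21 + p²·21 + … = 21/(1−p); deviation gives 35 + p·2/(1−p).
21 ≥ 35(1−p) + 2p ⇒ 33p ≥ 14 ⇒ p ≥ 14/33.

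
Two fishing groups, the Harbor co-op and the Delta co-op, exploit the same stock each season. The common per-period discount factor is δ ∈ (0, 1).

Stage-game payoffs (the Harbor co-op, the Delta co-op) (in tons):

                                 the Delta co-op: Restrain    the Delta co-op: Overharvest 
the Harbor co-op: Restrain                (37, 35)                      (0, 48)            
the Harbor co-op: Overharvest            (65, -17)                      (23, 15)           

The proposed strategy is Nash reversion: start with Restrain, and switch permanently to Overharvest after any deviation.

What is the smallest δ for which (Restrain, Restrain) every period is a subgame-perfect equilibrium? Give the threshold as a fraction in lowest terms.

2/3

the Harbor co-op: cooperation gives 37 each period; deviation gives 65 once then 23 forever.
  37/(1−δ) ≥ 65 + 23δ/(1−δ) ⇒ δ ≥ 28/42 = 2/3.
the Delta co-op: cooperation gives 35 each period; deviation gives 48 once then 15 forever.
  δ ≥ 13/33.
Both must hold, so the binding constraint is the Harbor co-op's: δ ≥ 2/3.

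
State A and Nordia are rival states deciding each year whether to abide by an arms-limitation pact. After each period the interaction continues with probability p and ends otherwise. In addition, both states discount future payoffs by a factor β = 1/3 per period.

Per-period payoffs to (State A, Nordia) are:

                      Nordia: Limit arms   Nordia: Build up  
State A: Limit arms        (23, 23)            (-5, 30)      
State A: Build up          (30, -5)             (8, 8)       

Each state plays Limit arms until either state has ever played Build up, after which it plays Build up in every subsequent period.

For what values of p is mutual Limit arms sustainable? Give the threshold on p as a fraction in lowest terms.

21/22

Expected continuation weight on next period's payoff is β·p = 1/3·p, which plays the role of the discount factor.
Cooperation requires 1/3·p ≥ (30−23)/(30−8) = 7/22, hence p ≥ 21/22.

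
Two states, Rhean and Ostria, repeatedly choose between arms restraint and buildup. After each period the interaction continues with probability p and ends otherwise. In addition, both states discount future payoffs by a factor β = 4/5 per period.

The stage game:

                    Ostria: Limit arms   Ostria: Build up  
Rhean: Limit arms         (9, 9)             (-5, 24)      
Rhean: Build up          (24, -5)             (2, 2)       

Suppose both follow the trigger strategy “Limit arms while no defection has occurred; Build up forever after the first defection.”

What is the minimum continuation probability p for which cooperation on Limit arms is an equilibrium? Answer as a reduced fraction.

75/88

With continuation probability p and discount β, the effective per-period discount factor is βp.
Grim-trigger IC: βp ≥ (24−9)/(24−2) = 15/22.
So p ≥ (15/22)/(4/5) = 75/88.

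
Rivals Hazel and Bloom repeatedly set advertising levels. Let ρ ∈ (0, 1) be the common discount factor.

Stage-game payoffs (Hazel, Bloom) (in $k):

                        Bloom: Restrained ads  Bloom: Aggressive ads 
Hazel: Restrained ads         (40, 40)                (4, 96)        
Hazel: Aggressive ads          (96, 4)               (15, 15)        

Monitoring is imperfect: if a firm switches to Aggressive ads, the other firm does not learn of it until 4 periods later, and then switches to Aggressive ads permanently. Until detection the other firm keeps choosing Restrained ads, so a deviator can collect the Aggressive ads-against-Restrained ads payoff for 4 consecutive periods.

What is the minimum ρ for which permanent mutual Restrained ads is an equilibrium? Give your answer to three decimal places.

Deviating for the 4 undetected periods gains 96−40 = 56 per period over cooperation, then loses 40−15 = 25 per period forever once punishment starts.
Gain: 56(1 + ρ + … + ρ^3); loss: 25·ρ^4/(1−ρ).
No profitable deviation ⇔ 56(1−ρ^4) ≤ 25·ρ^4, i.e. ρ^4 ≥ 56/(56+25) = 56/81.
Hence ρ ≥ (56/81)^(1/4) ≈ 0.912.

0.912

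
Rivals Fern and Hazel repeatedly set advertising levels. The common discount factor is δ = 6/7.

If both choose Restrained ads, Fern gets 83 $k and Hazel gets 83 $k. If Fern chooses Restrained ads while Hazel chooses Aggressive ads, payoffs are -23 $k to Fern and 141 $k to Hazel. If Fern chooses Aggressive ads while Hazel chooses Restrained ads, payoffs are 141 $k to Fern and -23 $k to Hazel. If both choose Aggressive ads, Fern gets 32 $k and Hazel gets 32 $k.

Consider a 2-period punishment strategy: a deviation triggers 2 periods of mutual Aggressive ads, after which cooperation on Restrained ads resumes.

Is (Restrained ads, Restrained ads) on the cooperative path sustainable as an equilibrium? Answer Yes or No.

Yes

Comparing payoff streams over the 3 periods until play realigns: cooperate → 83(1+δ+…+δ^2); deviate → 141 + 32(δ+…+δ^2).
Cooperation is sustained iff (83−32)(δ+…+δ^2) ≥ 141−83.
δ+…+δ^2 = 6/7·(1−(6/7)^2)/(1−6/7) = 1.5918, and (141−83)/(83−32) = 1.1373.
1.5918 ≥ 1.1373, so cooperation is sustainable.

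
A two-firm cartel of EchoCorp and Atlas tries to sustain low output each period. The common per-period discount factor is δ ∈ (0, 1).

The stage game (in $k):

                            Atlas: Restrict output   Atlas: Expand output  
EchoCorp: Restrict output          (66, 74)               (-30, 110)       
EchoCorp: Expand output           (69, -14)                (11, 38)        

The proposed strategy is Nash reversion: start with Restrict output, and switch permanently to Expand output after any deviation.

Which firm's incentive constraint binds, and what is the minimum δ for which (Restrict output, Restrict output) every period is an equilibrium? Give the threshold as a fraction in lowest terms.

EchoCorp: cooperation gives 66 each period; deviation gives 69 once then 11 forever.
  66/(1−δ) ≥ 69 + 11δ/(1−δ) ⇒ δ ≥ 3/58.
Atlas: cooperation gives 74 each period; deviation gives 110 once then 38 forever.
  δ ≥ 36/72 = 1/2.
Both must hold, so the binding constraint is Atlas's: δ ≥ 1/2.

Atlas; δ ≥ 1/2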